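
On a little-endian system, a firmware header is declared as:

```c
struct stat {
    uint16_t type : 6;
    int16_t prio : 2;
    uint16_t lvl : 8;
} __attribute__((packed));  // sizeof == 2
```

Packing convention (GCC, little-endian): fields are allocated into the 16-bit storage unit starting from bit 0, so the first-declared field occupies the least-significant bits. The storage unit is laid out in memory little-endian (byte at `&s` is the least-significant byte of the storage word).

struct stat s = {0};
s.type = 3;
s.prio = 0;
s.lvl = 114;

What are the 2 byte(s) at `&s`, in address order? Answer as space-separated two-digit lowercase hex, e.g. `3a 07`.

type (6b) val=3 bits=0x3 at bit 0: 0x0003
prio (2b) val=0 bits=0x0 at bit 6: 0x0003
lvl (8b) val=114 bits=0x72 at bit 8: 0x7203
word = 0x7203 → little-endian bytes:
  [0]=0x03  [1]=0x72

03 72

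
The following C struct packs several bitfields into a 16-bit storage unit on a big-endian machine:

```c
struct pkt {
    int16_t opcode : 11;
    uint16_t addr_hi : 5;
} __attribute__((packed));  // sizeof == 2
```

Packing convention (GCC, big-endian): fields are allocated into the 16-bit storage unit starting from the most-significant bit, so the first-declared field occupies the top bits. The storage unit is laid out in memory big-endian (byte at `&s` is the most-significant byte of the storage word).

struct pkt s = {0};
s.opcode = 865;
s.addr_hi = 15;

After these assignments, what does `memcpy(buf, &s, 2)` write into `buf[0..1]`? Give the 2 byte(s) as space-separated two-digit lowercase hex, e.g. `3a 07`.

6c 2f

opcode:11 = 865 → 0x361 << 5 → word 0x6c20
addr_hi:5 = 15 → 0xf << 0 → word 0x6c2f
word = 0x6c2f → big-endian bytes:
  [0]=0x6c  [1]=0x2f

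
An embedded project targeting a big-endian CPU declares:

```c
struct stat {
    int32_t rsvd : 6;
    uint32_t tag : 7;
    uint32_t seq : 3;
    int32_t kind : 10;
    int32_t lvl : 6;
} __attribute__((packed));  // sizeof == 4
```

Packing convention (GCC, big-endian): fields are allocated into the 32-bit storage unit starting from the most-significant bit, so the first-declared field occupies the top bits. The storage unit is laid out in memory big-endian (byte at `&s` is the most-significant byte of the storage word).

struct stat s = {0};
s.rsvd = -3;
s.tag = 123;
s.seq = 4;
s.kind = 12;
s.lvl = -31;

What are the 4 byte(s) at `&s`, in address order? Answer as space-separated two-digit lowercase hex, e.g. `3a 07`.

rsvd:6 = -3 → 0x3d << 26 → word 0xf4000000
tag:7 = 123 → 0x7b << 19 → word 0xf7d80000
seq:3 = 4 → 0x4 << 16 → word 0xf7dc0000
kind:10 = 12 → 0xc << 6 → word 0xf7dc0300
lvl:6 = -31 → 0x21 << 0 → word 0xf7dc0321
word = 0xf7dc0321 → big-endian bytes:
  [0]=0xf7  [1]=0xdc  [2]=0x03  [3]=0x21

f7 dc 03 21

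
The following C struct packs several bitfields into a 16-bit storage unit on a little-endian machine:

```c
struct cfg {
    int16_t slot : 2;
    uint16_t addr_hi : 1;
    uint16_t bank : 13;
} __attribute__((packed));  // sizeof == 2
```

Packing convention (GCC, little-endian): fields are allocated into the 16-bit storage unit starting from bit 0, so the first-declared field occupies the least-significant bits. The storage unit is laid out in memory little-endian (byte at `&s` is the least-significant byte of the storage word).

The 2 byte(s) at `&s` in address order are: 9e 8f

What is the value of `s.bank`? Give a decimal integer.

4595

[0]=0x9e [1]=0x8f (little-endian) → word 0x8f9e
slot:2 @ bit 0 → (0x8f9e>>0)&0x3 = 0x2
addr_hi:1 @ bit 2 → (0x8f9e>>2)&0x1 = 0x1
bank:13 @ bit 3 → (0x8f9e>>3)&0x1fff = 0x11f3  ←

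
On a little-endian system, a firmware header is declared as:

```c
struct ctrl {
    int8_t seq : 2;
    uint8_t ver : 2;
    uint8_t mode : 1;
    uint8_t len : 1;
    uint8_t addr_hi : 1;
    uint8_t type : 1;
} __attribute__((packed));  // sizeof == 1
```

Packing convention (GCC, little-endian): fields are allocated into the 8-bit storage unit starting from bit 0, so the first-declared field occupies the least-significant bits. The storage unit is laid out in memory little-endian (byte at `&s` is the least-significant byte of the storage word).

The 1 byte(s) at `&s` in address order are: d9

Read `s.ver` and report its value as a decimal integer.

[0]=0xd9 (little-endian) → word 0xd9
seq:2 @ bit 0 → (0xd9>>0)&0x3 = 0x1
ver:2 @ bit 2 → (0xd9>>2)&0x3 = 0x2  ←
mode:1 @ bit 4 → (0xd9>>4)&0x1 = 0x1
len:1 @ bit 5 → (0xd9>>5)&0x1 = 0x0
addr_hi:1 @ bit 6 → (0xd9>>6)&0x1 = 0x1
type:1 @ bit 7 → (0xd9>>7)&0x1 = 0x1

2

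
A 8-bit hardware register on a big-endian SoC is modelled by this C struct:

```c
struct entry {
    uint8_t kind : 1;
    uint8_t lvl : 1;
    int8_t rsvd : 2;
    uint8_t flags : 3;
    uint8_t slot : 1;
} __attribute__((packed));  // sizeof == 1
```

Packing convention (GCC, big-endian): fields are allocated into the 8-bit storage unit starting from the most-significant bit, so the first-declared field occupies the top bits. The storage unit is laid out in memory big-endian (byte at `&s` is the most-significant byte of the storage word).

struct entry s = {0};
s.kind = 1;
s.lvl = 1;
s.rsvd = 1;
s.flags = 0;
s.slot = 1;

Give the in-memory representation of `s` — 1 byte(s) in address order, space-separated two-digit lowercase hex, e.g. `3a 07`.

d1

kind:1 = 1 → 0x1 << 7 → word 0x80
lvl:1 = 1 → 0x1 << 6 → word 0xc0
rsvd:2 = 1 → 0x1 << 4 → word 0xd0
flags:3 = 0 → 0x0 << 1 → word 0xd0
slot:1 = 1 → 0x1 << 0 → word 0xd1
word = 0xd1 → big-endian bytes:
  [0]=0xd1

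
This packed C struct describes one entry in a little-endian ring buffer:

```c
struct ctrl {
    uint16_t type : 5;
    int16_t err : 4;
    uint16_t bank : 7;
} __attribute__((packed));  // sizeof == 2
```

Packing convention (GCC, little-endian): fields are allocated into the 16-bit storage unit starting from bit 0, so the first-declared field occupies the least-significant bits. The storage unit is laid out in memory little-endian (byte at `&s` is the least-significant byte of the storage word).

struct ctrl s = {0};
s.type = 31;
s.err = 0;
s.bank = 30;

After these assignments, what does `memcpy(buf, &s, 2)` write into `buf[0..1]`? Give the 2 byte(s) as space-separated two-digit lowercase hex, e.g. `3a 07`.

type (5b) val=31 bits=0x1f at bit 0: 0x001f
err (4b) val=0 bits=0x0 at bit 5: 0x001f
bank (7b) val=30 bits=0x1e at bit 9: 0x3c1f
word = 0x3c1f → little-endian bytes:
  [0]=0x1f  [1]=0x3c

1f 3c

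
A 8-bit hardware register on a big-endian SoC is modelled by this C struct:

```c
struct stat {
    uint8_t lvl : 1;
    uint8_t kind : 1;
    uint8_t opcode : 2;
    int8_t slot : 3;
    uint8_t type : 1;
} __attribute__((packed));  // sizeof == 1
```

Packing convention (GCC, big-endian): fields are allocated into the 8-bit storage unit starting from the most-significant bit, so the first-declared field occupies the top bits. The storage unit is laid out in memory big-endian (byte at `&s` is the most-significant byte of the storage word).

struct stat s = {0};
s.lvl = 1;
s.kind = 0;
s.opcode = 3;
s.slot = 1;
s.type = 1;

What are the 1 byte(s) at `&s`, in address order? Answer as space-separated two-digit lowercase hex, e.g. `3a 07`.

b3

lvl (1b) val=1 bits=0x1 at bit 7: 0x80
kind (1b) val=0 bits=0x0 at bit 6: 0x80
opcode (2b) val=3 bits=0x3 at bit 4: 0xb0
slot (3b) val=1 bits=0x1 at bit 1: 0xb2
type (1b) val=1 bits=0x1 at bit 0: 0xb3
word = 0xb3 → big-endian bytes:
  [0]=0xb3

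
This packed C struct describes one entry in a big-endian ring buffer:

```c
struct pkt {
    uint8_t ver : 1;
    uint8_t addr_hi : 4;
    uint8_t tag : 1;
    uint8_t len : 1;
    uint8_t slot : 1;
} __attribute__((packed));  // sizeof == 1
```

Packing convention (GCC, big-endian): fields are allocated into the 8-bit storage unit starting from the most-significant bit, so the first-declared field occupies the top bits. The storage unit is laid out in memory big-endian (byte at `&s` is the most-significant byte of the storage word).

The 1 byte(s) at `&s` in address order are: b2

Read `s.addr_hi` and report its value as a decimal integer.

6

[0]=0xb2 (big-endian) → word 0xb2
ver:1 @ bit 7 → (0xb2>>7)&0x1 = 0x1
addr_hi:4 @ bit 3 → (0xb2>>3)&0xf = 0x6  ←
tag:1 @ bit 2 → (0xb2>>2)&0x1 = 0x0
len:1 @ bit 1 → (0xb2>>1)&0x1 = 0x1
slot:1 @ bit 0 → (0xb2>>0)&0x1 = 0x0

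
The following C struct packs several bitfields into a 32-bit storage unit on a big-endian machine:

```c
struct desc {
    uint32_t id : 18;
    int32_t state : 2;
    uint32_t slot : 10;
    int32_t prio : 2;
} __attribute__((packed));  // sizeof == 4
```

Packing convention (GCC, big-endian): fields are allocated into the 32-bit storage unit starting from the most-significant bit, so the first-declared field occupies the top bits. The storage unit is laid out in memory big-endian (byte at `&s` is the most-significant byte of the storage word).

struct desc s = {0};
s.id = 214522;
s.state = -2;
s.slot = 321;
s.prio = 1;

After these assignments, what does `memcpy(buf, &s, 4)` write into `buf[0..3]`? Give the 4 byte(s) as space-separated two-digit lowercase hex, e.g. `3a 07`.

d1 7e a5 05

id (18b) val=214522 bits=0x345fa at bit 14: 0xd17e8000
state (2b) val=-2 bits=0x2 at bit 12: 0xd17ea000
slot (10b) val=321 bits=0x141 at bit 2: 0xd17ea504
prio (2b) val=1 bits=0x1 at bit 0: 0xd17ea505
word = 0xd17ea505 → big-endian bytes:
  [0]=0xd1  [1]=0x7e  [2]=0xa5  [3]=0x05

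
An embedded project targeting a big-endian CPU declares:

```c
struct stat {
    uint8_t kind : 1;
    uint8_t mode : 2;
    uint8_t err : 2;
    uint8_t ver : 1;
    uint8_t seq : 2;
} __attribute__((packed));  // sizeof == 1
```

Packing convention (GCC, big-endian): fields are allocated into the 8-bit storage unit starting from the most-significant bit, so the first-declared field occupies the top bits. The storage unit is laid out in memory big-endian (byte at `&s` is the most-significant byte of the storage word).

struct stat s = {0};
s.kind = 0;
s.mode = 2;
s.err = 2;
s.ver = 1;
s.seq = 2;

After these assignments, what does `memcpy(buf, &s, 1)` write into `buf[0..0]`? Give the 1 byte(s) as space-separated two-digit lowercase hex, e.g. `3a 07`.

56

kind:1 = 0 → 0x0 << 7 → word 0x00
mode:2 = 2 → 0x2 << 5 → word 0x40
err:2 = 2 → 0x2 << 3 → word 0x50
ver:1 = 1 → 0x1 << 2 → word 0x54
seq:2 = 2 → 0x2 << 0 → word 0x56
word = 0x56 → big-endian bytes:
  [0]=0x56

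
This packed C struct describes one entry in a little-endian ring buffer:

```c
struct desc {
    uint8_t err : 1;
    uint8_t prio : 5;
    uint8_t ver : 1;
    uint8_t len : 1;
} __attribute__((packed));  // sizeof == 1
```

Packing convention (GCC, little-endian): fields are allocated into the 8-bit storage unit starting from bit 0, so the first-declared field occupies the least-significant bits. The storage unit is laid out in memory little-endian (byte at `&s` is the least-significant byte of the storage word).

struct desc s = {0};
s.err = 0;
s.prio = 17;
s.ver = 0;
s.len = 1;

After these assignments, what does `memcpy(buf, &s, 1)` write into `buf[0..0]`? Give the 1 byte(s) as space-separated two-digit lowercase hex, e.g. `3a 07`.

err (1b) val=0 bits=0x0 at bit 0: 0x00
prio (5b) val=17 bits=0x11 at bit 1: 0x22
ver (1b) val=0 bits=0x0 at bit 6: 0x22
len (1b) val=1 bits=0x1 at bit 7: 0xa2
word = 0xa2 → little-endian bytes:
  [0]=0xa2

a2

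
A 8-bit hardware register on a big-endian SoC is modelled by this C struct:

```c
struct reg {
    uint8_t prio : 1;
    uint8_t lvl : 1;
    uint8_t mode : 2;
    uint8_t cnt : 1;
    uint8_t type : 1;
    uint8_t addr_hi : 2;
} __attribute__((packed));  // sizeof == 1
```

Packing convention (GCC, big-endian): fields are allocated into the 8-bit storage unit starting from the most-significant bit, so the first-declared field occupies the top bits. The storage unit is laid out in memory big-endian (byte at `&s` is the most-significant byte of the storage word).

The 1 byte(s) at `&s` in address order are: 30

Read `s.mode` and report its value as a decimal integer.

3

[0]=0x30 (big-endian) → word 0x30
prio [7+:1] = (word>>7) & 0x1 = 0
lvl [6+:1] = (word>>6) & 0x1 = 0
mode [4+:2] = (word>>4) & 0x3 = 3  ←
cnt [3+:1] = (word>>3) & 0x1 = 0
type [2+:1] = (word>>2) & 0x1 = 0
addr_hi [0+:2] = (word>>0) & 0x3 = 0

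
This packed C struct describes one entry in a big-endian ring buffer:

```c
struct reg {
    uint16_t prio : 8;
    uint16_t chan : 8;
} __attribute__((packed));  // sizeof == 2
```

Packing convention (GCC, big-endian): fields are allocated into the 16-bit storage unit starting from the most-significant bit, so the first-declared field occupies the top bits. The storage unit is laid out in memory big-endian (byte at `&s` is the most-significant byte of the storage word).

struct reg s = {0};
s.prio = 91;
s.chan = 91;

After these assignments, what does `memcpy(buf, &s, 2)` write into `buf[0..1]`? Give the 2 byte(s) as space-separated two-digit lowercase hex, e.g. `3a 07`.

5b 5b

prio (8b) val=91 bits=0x5b at bit 8: 0x5b00
chan (8b) val=91 bits=0x5b at bit 0: 0x5b5b
word = 0x5b5b → big-endian bytes:
  [0]=0x5b  [1]=0x5b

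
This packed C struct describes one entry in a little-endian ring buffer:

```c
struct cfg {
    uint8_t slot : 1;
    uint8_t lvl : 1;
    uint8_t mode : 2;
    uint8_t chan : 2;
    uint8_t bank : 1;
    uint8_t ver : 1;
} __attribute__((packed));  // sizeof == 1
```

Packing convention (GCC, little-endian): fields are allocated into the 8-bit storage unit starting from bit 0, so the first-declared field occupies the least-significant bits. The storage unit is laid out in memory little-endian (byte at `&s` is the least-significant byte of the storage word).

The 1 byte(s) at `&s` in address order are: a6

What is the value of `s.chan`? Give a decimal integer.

2

[0]=0xa6 (little-endian) → word 0xa6
slot:1 @ bit 0 → (0xa6>>0)&0x1 = 0x0
lvl:1 @ bit 1 → (0xa6>>1)&0x1 = 0x1
mode:2 @ bit 2 → (0xa6>>2)&0x3 = 0x1
chan:2 @ bit 4 → (0xa6>>4)&0x3 = 0x2  ←
bank:1 @ bit 6 → (0xa6>>6)&0x1 = 0x0
ver:1 @ bit 7 → (0xa6>>7)&0x1 = 0x1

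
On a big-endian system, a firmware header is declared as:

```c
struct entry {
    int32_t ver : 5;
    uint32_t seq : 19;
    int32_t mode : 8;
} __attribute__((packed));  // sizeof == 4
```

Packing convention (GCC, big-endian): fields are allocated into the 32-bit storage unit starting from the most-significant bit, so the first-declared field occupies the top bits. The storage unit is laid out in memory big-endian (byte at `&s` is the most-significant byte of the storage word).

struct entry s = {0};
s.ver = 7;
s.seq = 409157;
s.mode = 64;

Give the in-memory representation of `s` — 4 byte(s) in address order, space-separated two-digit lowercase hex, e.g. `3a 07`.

[27+:5] ver=7 & 0x1f = 0x7; word=0x38000000
[8+:19] seq=409157 & 0x7ffff = 0x63e45; word=0x3e3e4500
[0+:8] mode=64 & 0xff = 0x40; word=0x3e3e4540
word = 0x3e3e4540 → big-endian bytes:
  [0]=0x3e  [1]=0x3e  [2]=0x45  [3]=0x40

3e 3e 45 40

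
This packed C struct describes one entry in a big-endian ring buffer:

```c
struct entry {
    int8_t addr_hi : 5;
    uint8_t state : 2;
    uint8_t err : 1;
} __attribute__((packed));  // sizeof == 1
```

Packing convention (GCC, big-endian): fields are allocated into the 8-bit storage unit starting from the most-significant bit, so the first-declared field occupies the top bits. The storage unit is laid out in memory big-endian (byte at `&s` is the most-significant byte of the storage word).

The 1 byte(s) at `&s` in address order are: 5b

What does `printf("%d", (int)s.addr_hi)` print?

[0]=0x5b (big-endian) → word 0x5b
addr_hi:5 @ bit 3 → (0x5b>>3)&0x1f = 0xb  ←
state:2 @ bit 1 → (0x5b>>1)&0x3 = 0x1
err:1 @ bit 0 → (0x5b>>0)&0x1 = 0x1
addr_hi signed 5b, MSB=0: value = 11

11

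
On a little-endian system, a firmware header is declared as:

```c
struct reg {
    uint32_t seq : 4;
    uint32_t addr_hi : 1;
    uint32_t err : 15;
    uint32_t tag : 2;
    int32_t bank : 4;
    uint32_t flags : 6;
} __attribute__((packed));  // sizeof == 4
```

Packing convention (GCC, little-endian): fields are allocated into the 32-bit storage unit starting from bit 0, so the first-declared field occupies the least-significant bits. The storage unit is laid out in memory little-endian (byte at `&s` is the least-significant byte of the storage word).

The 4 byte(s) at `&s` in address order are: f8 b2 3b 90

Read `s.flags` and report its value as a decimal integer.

[0]=0xf8 [1]=0xb2 [2]=0x3b [3]=0x90 (little-endian) → word 0x903bb2f8
seq:4 @ bit 0 → (0x903bb2f8>>0)&0xf = 0x8
addr_hi:1 @ bit 4 → (0x903bb2f8>>4)&0x1 = 0x1
err:15 @ bit 5 → (0x903bb2f8>>5)&0x7fff = 0x5d97
tag:2 @ bit 20 → (0x903bb2f8>>20)&0x3 = 0x3
bank:4 @ bit 22 → (0x903bb2f8>>22)&0xf = 0x0
flags:6 @ bit 26 → (0x903bb2f8>>26)&0x3f = 0x24  ←

36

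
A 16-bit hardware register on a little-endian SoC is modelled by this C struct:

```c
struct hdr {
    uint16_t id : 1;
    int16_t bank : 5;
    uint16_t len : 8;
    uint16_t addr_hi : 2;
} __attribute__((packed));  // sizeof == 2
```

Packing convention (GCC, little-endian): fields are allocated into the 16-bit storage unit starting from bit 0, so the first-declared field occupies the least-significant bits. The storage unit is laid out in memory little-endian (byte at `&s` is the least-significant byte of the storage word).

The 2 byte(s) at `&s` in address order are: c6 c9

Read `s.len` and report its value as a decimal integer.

39

[0]=0xc6 [1]=0xc9 (little-endian) → word 0xc9c6
id [0+:1] = (word>>0) & 0x1 = 0
bank [1+:5] = (word>>1) & 0x1f = 3
len [6+:8] = (word>>6) & 0xff = 39  ←
addr_hi [14+:2] = (word>>14) & 0x3 = 3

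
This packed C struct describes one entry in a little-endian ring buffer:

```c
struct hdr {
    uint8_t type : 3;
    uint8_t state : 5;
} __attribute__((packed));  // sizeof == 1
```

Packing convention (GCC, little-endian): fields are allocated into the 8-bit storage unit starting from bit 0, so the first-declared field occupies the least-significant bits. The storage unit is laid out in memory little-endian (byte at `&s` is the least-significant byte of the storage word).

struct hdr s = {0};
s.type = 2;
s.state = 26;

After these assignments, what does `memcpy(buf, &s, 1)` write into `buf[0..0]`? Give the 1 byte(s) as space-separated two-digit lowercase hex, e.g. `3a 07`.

type:3 = 2 → 0x2 << 0 → word 0x02
state:5 = 26 → 0x1a << 3 → word 0xd2
word = 0xd2 → little-endian bytes:
  [0]=0xd2

d2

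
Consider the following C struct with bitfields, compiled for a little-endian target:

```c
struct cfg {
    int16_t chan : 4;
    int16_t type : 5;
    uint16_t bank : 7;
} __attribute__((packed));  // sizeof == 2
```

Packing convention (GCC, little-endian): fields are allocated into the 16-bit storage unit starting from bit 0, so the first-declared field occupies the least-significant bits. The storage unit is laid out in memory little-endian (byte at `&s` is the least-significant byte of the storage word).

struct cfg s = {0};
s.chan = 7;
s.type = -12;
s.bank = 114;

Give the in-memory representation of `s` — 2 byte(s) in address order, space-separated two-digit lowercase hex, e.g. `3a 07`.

47 e5

chan (4b) val=7 bits=0x7 at bit 0: 0x0007
type (5b) val=-12 bits=0x14 at bit 4: 0x0147
bank (7b) val=114 bits=0x72 at bit 9: 0xe547
word = 0xe547 → little-endian bytes:
  [0]=0x47  [1]=0xe5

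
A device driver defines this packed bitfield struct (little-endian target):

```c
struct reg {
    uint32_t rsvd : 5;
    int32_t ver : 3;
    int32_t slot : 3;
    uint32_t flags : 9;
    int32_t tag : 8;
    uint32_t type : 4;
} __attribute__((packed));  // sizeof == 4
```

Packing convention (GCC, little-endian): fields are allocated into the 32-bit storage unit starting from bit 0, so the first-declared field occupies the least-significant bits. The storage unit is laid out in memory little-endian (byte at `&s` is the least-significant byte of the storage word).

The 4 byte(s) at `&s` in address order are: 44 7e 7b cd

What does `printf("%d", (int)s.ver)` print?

[0]=0x44 [1]=0x7e [2]=0x7b [3]=0xcd (little-endian) → word 0xcd7b7e44
rsvd [0+:5] = (word>>0) & 0x1f = 4
ver [5+:3] = (word>>5) & 0x7 = 2  ←
slot [8+:3] = (word>>8) & 0x7 = 6
flags [11+:9] = (word>>11) & 0x1ff = 367
tag [20+:8] = (word>>20) & 0xff = 215
type [28+:4] = (word>>28) & 0xf = 12
ver signed 3b, MSB=0: value = 2

2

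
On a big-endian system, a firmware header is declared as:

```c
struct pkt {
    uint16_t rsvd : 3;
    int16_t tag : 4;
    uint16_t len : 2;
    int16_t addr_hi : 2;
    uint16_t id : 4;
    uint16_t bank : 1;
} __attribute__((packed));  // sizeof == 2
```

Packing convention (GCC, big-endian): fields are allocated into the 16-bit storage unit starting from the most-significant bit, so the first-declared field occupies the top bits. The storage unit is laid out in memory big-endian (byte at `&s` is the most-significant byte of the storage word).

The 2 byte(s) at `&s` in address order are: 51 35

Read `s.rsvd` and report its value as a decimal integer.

2

[0]=0x51 [1]=0x35 (big-endian) → word 0x5135
rsvd [13+:3] = (word>>13) & 0x7 = 2  ←
tag [9+:4] = (word>>9) & 0xf = 8
len [7+:2] = (word>>7) & 0x3 = 2
addr_hi [5+:2] = (word>>5) & 0x3 = 1
id [1+:4] = (word>>1) & 0xf = 10
bank [0+:1] = (word>>0) & 0x1 = 1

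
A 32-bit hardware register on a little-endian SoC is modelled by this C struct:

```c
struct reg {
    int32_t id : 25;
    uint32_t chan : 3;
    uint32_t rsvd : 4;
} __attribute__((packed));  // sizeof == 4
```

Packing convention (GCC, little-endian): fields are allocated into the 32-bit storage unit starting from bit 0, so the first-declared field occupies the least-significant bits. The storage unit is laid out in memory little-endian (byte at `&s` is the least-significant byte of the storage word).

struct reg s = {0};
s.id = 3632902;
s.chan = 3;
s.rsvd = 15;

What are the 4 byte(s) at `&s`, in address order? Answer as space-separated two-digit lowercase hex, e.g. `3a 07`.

06 6f 37 f6

id (25b) val=3632902 bits=0x376f06 at bit 0: 0x00376f06
chan (3b) val=3 bits=0x3 at bit 25: 0x06376f06
rsvd (4b) val=15 bits=0xf at bit 28: 0xf6376f06
word = 0xf6376f06 → little-endian bytes:
  [0]=0x06  [1]=0x6f  [2]=0x37  [3]=0xf6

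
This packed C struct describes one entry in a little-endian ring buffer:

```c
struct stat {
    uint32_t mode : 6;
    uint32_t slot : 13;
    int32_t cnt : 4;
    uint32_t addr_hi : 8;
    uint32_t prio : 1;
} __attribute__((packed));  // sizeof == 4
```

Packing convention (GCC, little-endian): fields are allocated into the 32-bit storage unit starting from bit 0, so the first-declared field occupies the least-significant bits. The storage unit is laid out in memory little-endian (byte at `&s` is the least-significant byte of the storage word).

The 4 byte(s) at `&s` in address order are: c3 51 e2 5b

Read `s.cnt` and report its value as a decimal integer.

[0]=0xc3 [1]=0x51 [2]=0xe2 [3]=0x5b (little-endian) → word 0x5be251c3
mode:6 @ bit 0 → (0x5be251c3>>0)&0x3f = 0x3
slot:13 @ bit 6 → (0x5be251c3>>6)&0x1fff = 0x947
cnt:4 @ bit 19 → (0x5be251c3>>19)&0xf = 0xc  ←
addr_hi:8 @ bit 23 → (0x5be251c3>>23)&0xff = 0xb7
prio:1 @ bit 31 → (0x5be251c3>>31)&0x1 = 0x0
cnt signed 4b, MSB=1: 12 - 16 = -4

-4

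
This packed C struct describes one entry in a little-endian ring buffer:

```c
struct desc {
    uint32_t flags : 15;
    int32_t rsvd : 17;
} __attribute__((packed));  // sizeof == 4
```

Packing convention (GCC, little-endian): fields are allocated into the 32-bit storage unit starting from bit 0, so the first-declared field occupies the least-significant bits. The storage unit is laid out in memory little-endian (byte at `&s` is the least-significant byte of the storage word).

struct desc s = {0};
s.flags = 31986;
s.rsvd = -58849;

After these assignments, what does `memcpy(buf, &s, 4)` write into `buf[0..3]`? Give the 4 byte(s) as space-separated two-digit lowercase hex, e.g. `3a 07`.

flags (15b) val=31986 bits=0x7cf2 at bit 0: 0x00007cf2
rsvd (17b) val=-58849 bits=0x11a1f at bit 15: 0x8d0ffcf2
word = 0x8d0ffcf2 → little-endian bytes:
  [0]=0xf2  [1]=0xfc  [2]=0x0f  [3]=0x8d

f2 fc 0f 8d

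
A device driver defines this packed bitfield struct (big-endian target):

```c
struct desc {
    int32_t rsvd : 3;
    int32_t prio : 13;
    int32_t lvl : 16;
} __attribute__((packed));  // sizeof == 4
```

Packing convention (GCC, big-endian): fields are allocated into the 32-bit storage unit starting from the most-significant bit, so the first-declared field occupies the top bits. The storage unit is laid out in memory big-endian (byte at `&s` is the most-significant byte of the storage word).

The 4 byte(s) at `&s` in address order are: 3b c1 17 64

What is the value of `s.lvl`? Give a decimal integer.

[0]=0x3b [1]=0xc1 [2]=0x17 [3]=0x64 (big-endian) → word 0x3bc11764
rsvd [29+:3] = (word>>29) & 0x7 = 1
prio [16+:13] = (word>>16) & 0x1fff = 7105
lvl [0+:16] = (word>>0) & 0xffff = 5988  ←
lvl signed 16b, MSB=0: value = 5988

5988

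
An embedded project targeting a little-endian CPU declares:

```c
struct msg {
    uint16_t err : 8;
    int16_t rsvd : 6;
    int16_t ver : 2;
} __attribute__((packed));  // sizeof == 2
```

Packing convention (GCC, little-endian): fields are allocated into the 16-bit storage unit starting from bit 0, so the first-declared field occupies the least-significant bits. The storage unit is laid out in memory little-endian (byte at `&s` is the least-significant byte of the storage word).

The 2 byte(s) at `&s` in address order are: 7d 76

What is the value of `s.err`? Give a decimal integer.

[0]=0x7d [1]=0x76 (little-endian) → word 0x767d
err:8 @ bit 0 → (0x767d>>0)&0xff = 0x7d  ←
rsvd:6 @ bit 8 → (0x767d>>8)&0x3f = 0x36
ver:2 @ bit 14 → (0x767d>>14)&0x3 = 0x1

125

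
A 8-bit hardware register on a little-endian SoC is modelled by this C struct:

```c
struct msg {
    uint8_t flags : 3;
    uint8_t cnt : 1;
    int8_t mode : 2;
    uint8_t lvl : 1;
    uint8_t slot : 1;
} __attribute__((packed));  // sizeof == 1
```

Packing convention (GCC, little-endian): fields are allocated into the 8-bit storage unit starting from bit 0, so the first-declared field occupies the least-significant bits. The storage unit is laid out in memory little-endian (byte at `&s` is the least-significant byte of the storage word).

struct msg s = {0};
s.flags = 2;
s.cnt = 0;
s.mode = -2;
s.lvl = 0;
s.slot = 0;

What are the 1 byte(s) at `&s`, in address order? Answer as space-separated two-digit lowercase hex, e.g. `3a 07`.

22

[0+:3] flags=2 & 0x7 = 0x2; word=0x02
[3+:1] cnt=0 & 0x1 = 0x0; word=0x02
[4+:2] mode=-2 & 0x3 = 0x2; word=0x22
[6+:1] lvl=0 & 0x1 = 0x0; word=0x22
[7+:1] slot=0 & 0x1 = 0x0; word=0x22
word = 0x22 → little-endian bytes:
  [0]=0x22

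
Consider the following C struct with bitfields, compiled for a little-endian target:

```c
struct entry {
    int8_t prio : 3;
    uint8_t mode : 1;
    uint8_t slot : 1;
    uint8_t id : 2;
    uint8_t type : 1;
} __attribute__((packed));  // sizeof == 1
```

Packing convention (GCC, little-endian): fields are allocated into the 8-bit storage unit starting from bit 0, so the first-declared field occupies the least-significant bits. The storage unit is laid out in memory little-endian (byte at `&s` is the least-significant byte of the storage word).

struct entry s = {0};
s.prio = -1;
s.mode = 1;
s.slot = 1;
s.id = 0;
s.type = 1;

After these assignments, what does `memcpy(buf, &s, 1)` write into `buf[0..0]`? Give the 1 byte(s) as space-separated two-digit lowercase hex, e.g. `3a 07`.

prio:3 = -1 → 0x7 << 0 → word 0x07
mode:1 = 1 → 0x1 << 3 → word 0x0f
slot:1 = 1 → 0x1 << 4 → word 0x1f
id:2 = 0 → 0x0 << 5 → word 0x1f
type:1 = 1 → 0x1 << 7 → word 0x9f
word = 0x9f → little-endian bytes:
  [0]=0x9f

9f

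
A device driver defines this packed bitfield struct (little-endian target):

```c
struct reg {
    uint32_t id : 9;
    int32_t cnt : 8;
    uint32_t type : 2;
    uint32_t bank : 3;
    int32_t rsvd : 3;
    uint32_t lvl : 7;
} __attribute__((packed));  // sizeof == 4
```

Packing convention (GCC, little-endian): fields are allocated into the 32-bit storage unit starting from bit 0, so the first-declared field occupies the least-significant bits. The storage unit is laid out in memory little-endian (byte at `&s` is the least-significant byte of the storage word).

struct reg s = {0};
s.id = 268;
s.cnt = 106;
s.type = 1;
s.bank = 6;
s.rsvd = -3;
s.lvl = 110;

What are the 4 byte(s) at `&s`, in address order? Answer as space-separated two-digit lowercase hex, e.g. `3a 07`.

id:9 = 268 → 0x10c << 0 → word 0x0000010c
cnt:8 = 106 → 0x6a << 9 → word 0x0000d50c
type:2 = 1 → 0x1 << 17 → word 0x0002d50c
bank:3 = 6 → 0x6 << 19 → word 0x0032d50c
rsvd:3 = -3 → 0x5 << 22 → word 0x0172d50c
lvl:7 = 110 → 0x6e << 25 → word 0xdd72d50c
word = 0xdd72d50c → little-endian bytes:
  [0]=0x0c  [1]=0xd5  [2]=0x72  [3]=0xdd

0c d5 72 dd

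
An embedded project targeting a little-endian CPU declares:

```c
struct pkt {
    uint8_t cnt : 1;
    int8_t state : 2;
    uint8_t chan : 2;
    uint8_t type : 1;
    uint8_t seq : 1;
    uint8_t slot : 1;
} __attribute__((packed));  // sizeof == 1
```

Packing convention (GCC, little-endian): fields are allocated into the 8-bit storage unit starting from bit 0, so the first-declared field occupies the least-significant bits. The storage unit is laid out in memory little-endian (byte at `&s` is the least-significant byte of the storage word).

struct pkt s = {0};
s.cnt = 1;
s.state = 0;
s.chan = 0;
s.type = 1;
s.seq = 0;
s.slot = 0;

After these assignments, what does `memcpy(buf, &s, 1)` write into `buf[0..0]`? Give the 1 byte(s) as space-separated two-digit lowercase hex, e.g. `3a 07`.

cnt:1 = 1 → 0x1 << 0 → word 0x01
state:2 = 0 → 0x0 << 1 → word 0x01
chan:2 = 0 → 0x0 << 3 → word 0x01
type:1 = 1 → 0x1 << 5 → word 0x21
seq:1 = 0 → 0x0 << 6 → word 0x21
slot:1 = 0 → 0x0 << 7 → word 0x21
word = 0x21 → little-endian bytes:
  [0]=0x21

21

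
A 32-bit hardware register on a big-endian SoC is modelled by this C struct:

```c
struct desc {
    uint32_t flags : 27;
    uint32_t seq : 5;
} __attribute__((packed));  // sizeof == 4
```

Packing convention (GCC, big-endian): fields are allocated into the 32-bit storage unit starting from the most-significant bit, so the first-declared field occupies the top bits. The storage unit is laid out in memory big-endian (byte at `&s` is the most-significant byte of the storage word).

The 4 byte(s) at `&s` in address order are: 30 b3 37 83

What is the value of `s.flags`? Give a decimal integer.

25532860

[0]=0x30 [1]=0xb3 [2]=0x37 [3]=0x83 (big-endian) → word 0x30b33783
flags:27 @ bit 5 → (0x30b33783>>5)&0x7ffffff = 0x18599bc  ←
seq:5 @ bit 0 → (0x30b33783>>0)&0x1f = 0x3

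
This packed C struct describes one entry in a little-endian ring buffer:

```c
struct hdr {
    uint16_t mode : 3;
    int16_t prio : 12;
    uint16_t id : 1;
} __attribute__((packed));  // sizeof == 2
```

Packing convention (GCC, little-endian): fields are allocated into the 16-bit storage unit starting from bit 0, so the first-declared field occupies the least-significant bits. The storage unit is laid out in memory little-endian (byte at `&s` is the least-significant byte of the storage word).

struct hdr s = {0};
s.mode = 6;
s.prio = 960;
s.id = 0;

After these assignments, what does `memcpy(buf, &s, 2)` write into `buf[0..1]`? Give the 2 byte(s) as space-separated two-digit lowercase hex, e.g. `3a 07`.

06 1e

mode:3 = 6 → 0x6 << 0 → word 0x0006
prio:12 = 960 → 0x3c0 << 3 → word 0x1e06
id:1 = 0 → 0x0 << 15 → word 0x1e06
word = 0x1e06 → little-endian bytes:
  [0]=0x06  [1]=0x1e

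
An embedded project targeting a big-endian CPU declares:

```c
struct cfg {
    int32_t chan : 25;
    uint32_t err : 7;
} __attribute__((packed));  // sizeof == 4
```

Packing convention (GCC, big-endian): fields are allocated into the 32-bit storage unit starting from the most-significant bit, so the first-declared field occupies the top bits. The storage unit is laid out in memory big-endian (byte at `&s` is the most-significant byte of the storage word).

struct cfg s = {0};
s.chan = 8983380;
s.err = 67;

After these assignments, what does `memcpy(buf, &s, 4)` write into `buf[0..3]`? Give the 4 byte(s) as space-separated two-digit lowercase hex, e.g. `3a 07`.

44 89 aa 43

[7+:25] chan=8983380 & 0x1ffffff = 0x891354; word=0x4489aa00
[0+:7] err=67 & 0x7f = 0x43; word=0x4489aa43
word = 0x4489aa43 → big-endian bytes:
  [0]=0x44  [1]=0x89  [2]=0xaa  [3]=0x43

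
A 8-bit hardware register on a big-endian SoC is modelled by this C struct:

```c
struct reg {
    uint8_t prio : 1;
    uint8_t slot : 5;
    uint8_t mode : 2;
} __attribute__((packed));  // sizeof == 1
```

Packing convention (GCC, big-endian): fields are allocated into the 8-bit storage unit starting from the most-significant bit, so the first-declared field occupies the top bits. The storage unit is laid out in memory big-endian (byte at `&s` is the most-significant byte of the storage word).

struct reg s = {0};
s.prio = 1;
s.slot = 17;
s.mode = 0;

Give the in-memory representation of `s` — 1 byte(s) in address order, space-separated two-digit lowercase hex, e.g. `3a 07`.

c4

prio:1 = 1 → 0x1 << 7 → word 0x80
slot:5 = 17 → 0x11 << 2 → word 0xc4
mode:2 = 0 → 0x0 << 0 → word 0xc4
word = 0xc4 → big-endian bytes:
  [0]=0xc4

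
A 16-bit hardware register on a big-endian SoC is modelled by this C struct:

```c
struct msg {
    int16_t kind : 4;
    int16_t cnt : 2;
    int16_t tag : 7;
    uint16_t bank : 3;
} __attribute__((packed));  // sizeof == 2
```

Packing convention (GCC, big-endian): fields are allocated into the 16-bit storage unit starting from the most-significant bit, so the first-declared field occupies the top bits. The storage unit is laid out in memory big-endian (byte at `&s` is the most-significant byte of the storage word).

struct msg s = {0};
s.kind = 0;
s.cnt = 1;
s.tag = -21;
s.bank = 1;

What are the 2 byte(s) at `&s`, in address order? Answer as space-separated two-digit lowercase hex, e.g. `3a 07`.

07 59

[12+:4] kind=0 & 0xf = 0x0; word=0x0000
[10+:2] cnt=1 & 0x3 = 0x1; word=0x0400
[3+:7] tag=-21 & 0x7f = 0x6b; word=0x0758
[0+:3] bank=1 & 0x7 = 0x1; word=0x0759
word = 0x0759 → big-endian bytes:
  [0]=0x07  [1]=0x59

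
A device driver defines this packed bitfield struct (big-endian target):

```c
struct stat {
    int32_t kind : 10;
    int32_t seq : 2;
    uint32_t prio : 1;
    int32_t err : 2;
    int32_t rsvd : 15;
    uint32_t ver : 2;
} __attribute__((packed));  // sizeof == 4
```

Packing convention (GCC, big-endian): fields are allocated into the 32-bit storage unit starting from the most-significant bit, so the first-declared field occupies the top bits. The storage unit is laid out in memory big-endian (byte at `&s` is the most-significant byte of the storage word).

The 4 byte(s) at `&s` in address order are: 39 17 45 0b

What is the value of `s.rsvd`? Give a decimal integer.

-11966

[0]=0x39 [1]=0x17 [2]=0x45 [3]=0x0b (big-endian) → word 0x3917450b
kind [22+:10] = (word>>22) & 0x3ff = 228
seq [20+:2] = (word>>20) & 0x3 = 1
prio [19+:1] = (word>>19) & 0x1 = 0
err [17+:2] = (word>>17) & 0x3 = 3
rsvd [2+:15] = (word>>2) & 0x7fff = 20802  ←
ver [0+:2] = (word>>0) & 0x3 = 3
rsvd signed 15b, MSB=1: 20802 - 32768 = -11966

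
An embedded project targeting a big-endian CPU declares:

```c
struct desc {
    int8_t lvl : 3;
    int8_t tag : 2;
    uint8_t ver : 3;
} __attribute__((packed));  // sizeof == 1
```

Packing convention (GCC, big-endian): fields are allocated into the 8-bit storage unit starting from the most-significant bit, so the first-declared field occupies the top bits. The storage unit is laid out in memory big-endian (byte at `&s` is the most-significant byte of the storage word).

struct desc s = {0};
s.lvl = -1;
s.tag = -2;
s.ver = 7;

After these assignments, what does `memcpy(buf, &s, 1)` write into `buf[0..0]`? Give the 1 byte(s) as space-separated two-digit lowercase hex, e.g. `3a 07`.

f7

lvl:3 = -1 → 0x7 << 5 → word 0xe0
tag:2 = -2 → 0x2 << 3 → word 0xf0
ver:3 = 7 → 0x7 << 0 → word 0xf7
word = 0xf7 → big-endian bytes:
  [0]=0xf7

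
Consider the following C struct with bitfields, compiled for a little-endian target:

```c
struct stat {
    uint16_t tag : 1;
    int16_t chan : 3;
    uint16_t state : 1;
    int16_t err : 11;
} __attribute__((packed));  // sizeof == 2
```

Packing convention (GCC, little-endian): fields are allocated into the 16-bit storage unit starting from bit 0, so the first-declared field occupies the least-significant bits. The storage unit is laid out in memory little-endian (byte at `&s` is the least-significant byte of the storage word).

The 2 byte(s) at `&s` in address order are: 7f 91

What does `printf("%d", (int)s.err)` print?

-885

[0]=0x7f [1]=0x91 (little-endian) → word 0x917f
tag:1 @ bit 0 → (0x917f>>0)&0x1 = 0x1
chan:3 @ bit 1 → (0x917f>>1)&0x7 = 0x7
state:1 @ bit 4 → (0x917f>>4)&0x1 = 0x1
err:11 @ bit 5 → (0x917f>>5)&0x7ff = 0x48b  ←
err signed 11b, MSB=1: 1163 - 2048 = -885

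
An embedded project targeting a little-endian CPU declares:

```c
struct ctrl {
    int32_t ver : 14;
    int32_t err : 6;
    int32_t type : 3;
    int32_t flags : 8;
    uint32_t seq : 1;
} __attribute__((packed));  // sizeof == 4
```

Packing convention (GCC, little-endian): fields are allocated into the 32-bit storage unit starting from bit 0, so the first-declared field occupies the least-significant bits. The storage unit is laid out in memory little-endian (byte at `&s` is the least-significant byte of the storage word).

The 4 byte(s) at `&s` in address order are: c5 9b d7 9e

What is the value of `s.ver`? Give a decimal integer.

7109

[0]=0xc5 [1]=0x9b [2]=0xd7 [3]=0x9e (little-endian) → word 0x9ed79bc5
ver:14 @ bit 0 → (0x9ed79bc5>>0)&0x3fff = 0x1bc5  ←
err:6 @ bit 14 → (0x9ed79bc5>>14)&0x3f = 0x1e
type:3 @ bit 20 → (0x9ed79bc5>>20)&0x7 = 0x5
flags:8 @ bit 23 → (0x9ed79bc5>>23)&0xff = 0x3d
seq:1 @ bit 31 → (0x9ed79bc5>>31)&0x1 = 0x1
ver signed 14b, MSB=0: value = 7109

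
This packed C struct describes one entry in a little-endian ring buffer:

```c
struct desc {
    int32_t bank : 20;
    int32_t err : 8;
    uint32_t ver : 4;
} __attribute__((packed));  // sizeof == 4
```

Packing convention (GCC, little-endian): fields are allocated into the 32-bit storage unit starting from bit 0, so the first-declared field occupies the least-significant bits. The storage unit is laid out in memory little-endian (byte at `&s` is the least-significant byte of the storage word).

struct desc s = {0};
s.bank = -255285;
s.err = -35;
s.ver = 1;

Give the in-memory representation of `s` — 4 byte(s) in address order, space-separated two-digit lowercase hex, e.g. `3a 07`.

cb 1a dc 1d

[0+:20] bank=-255285 & 0xfffff = 0xc1acb; word=0x000c1acb
[20+:8] err=-35 & 0xff = 0xdd; word=0x0ddc1acb
[28+:4] ver=1 & 0xf = 0x1; word=0x1ddc1acb
word = 0x1ddc1acb → little-endian bytes:
  [0]=0xcb  [1]=0x1a  [2]=0xdc  [3]=0x1d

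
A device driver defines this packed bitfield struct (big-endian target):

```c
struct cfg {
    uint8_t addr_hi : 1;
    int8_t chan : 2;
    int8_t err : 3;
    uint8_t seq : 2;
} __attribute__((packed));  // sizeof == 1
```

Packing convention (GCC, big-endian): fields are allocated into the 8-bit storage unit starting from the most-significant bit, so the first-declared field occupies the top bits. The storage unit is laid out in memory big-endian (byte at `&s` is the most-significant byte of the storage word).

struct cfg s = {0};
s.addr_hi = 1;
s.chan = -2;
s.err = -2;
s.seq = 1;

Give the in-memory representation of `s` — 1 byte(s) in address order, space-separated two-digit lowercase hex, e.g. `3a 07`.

d9

addr_hi:1 = 1 → 0x1 << 7 → word 0x80
chan:2 = -2 → 0x2 << 5 → word 0xc0
err:3 = -2 → 0x6 << 2 → word 0xd8
seq:2 = 1 → 0x1 << 0 → word 0xd9
word = 0xd9 → big-endian bytes:
  [0]=0xd9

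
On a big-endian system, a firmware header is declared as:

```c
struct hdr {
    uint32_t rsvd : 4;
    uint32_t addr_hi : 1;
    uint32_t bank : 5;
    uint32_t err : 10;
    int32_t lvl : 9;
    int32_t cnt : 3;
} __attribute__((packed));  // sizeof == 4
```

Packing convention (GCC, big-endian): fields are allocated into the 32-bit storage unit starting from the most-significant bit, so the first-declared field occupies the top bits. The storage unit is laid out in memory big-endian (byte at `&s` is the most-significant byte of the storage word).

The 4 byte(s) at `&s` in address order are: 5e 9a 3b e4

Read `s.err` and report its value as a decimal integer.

[0]=0x5e [1]=0x9a [2]=0x3b [3]=0xe4 (big-endian) → word 0x5e9a3be4
rsvd [28+:4] = (word>>28) & 0xf = 5
addr_hi [27+:1] = (word>>27) & 0x1 = 1
bank [22+:5] = (word>>22) & 0x1f = 26
err [12+:10] = (word>>12) & 0x3ff = 419  ←
lvl [3+:9] = (word>>3) & 0x1ff = 380
cnt [0+:3] = (word>>0) & 0x7 = 4

419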